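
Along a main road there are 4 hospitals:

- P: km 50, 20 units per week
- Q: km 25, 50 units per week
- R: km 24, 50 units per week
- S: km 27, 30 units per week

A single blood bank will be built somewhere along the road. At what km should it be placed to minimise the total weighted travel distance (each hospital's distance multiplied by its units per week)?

For a sum of weighted absolute distances on a line, the optimum is the weighted median (not the mean). Total weight W = 150; half-weight = 75.
Sort by position and accumulate weight:
  km 24 (R, w=50) → cum 50
  km 25 (Q, w=50) → cum 100  ≥ 75 → median here
  km 27 (S, w=30) → cum 130
  km 50 (P, w=20) → cum 150
Optimal location: km 25.

x = 25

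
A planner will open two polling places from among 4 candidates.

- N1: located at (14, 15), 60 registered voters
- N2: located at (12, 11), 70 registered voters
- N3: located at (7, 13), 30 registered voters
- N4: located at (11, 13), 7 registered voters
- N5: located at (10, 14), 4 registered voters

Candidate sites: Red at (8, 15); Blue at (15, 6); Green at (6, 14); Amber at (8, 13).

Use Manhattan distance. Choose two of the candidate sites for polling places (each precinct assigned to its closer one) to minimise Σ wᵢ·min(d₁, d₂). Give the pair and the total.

{Red, Amber}, total 843

Evaluate every pair (each demand assigned to the nearer of the two):
  {Red, Amber}: total = 843
  {Blue, Amber}: total = 963
  {Green, Amber}: total = 963
  {Red, Green}: total = 1027
  {Red, Blue}: total = 1057
  {Blue, Green}: total = 1218
Best pair: {Red, Amber} with total 843.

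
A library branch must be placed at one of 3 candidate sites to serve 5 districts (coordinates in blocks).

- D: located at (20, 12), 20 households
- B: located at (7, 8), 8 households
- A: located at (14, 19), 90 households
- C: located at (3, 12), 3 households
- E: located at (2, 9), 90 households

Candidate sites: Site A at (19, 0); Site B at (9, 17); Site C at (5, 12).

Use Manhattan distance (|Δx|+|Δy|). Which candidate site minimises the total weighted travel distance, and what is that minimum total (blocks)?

Site C, total 2334 blocks

Total weighted distance at each candidate:
  Site A (19, 0): total = 5004
  Site B (9, 17): total = 2421
  Site C (5, 12): total = 2334
Minimum is at Site C with total 2334 blocks.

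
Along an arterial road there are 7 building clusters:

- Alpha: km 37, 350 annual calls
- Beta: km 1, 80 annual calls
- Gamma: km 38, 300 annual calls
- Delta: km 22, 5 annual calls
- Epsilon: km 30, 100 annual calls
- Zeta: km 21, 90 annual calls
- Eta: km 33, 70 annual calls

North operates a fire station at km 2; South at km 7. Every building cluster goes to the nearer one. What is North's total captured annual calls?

80

The indifferent point is the midpoint (2+7)/2 = 4.5; building clusters left of it (closer to North at 2) go to North, those right go to South.
  Beta at 1 (w=80) → North
  Zeta at 21 (w=90) → South
  Delta at 22 (w=5) → South
  Epsilon at 30 (w=100) → South
  Eta at 33 (w=70) → South
  Alpha at 37 (w=350) → South
  Gamma at 38 (w=300) → South
North captures 80; South captures 915.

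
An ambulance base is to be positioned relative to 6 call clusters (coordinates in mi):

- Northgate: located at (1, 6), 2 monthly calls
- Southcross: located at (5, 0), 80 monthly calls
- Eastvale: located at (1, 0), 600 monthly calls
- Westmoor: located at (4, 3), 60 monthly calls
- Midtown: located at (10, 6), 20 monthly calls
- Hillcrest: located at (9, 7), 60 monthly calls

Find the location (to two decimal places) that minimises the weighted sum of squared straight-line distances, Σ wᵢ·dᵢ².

(2.41, 0.89)

The minimiser of Σwᵢ‖p−pᵢ‖² is the weighted centroid p* = (Σwᵢpᵢ)/(Σwᵢ).
Σwᵢ = 822.
Σwᵢxᵢ = 2·1 + 80·5 + 600·1 + 60·4 + 20·10 + 60·9 = 1982.
Σwᵢyᵢ = 2·6 + 80·0 + 600·0 + 60·3 + 20·6 + 60·7 = 732.
x* = 1982/822 = 2.41, y* = 732/822 = 0.89.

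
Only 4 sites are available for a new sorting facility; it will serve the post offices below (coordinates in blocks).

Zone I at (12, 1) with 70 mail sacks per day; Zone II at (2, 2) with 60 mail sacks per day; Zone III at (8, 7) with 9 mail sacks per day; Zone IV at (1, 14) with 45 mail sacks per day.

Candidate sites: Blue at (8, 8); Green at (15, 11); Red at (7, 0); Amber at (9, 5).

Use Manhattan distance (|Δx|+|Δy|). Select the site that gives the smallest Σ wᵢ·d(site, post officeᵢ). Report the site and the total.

Total weighted distance at each candidate:
  Blue (8, 8): total = 2084
  Green (15, 11): total = 3094
  Red (7, 0): total = 1812
  Amber (9, 5): total = 1882
Minimum is at Red with total 1812 blocks.

Red, total 1812 blocks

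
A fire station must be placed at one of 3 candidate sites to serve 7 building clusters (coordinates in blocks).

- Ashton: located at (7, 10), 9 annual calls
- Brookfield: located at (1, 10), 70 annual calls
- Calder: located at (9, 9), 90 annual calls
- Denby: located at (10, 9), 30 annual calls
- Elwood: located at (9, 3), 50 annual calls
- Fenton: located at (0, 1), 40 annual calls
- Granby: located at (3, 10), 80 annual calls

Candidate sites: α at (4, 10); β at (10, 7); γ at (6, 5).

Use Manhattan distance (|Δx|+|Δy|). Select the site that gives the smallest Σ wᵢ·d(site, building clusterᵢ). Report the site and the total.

α, total 2187 blocks

Total weighted distance at each candidate:
  α (4, 10): total = 2187
  β (10, 7): total = 2914
  γ (6, 5): total = 2914
Minimum is at α with total 2187 blocks.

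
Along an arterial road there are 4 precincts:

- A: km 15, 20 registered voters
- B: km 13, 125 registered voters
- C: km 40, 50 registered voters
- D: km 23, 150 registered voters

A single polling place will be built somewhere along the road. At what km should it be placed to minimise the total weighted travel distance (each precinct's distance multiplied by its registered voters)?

For a sum of weighted absolute distances on a line, the optimum is the weighted median (not the mean). Total weight W = 345; half-weight = 172.5.
Sort by position and accumulate weight:
  km 13 (B, w=125) → cum 125
  km 15 (A, w=20) → cum 145
  km 23 (D, w=150) → cum 295  ≥ 172.5 → median here
  km 40 (C, w=50) → cum 345
Optimal location: km 23.

x = 23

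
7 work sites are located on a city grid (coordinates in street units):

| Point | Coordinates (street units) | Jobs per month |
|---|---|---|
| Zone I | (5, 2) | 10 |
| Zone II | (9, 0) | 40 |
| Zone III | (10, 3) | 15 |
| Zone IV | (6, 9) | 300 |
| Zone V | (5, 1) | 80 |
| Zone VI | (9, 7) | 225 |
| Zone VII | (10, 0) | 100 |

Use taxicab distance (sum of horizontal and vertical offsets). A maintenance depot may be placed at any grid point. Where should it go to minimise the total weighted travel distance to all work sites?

(6, 7)

Manhattan distance separates: Σwᵢ(|x−xᵢ|+|y−yᵢ|) = Σwᵢ|x−xᵢ| + Σwᵢ|y−yᵢ|, so x and y are optimised independently as 1-D weighted medians.
Total weight W = 770; half = 385.
x-coordinate, sorted with cumulative weight:
  x=5 (Zone I, w=10) cum 10
  x=5 (Zone V, w=80) cum 90
  x=6 (Zone IV, w=300) cum 390  ← median
  x=9 (Zone II, w=40) cum 430
  x=9 (Zone VI, w=225) cum 655
  x=10 (Zone III, w=15) cum 670
  x=10 (Zone VII, w=100) cum 770
⇒ x* = 6
y-coordinate, sorted with cumulative weight:
  y=0 (Zone II, w=40) cum 40
  y=0 (Zone VII, w=100) cum 140
  y=1 (Zone V, w=80) cum 220
  y=2 (Zone I, w=10) cum 230
  y=3 (Zone III, w=15) cum 245
  y=7 (Zone VI, w=225) cum 470  ← median
  y=9 (Zone IV, w=300) cum 770
⇒ y* = 7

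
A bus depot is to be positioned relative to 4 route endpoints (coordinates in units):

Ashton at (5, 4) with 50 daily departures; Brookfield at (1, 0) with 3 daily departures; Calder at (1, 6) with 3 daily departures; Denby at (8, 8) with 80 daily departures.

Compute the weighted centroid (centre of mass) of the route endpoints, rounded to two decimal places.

(6.59, 6.31)

The minimiser of Σwᵢ‖p−pᵢ‖² is the weighted centroid p* = (Σwᵢpᵢ)/(Σwᵢ).
Σwᵢ = 136.
Σwᵢxᵢ = 50·5 + 3·1 + 3·1 + 80·8 = 896.
Σwᵢyᵢ = 50·4 + 3·0 + 3·6 + 80·8 = 858.
x* = 896/136 = 6.59, y* = 858/136 = 6.31.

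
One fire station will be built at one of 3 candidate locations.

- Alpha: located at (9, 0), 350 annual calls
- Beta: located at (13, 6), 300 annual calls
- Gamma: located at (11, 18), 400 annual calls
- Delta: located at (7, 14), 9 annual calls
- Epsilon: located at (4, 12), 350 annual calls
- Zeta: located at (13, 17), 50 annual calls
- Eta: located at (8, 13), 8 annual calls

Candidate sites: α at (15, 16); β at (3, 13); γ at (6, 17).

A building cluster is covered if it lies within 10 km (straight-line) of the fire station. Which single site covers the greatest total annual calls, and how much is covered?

γ, covering 817

Coverage radius r = 10 km; a point is covered iff (Δx)²+(Δy)² ≤ 10² = 100.
  α (15, 16): covers {Gamma, Delta, Zeta, Eta} → 467
  β (3, 13): covers {Gamma, Delta, Epsilon, Eta} → 767
  γ (6, 17): covers {Gamma, Delta, Epsilon, Zeta, Eta} → 817
Maximum coverage at γ: 817 annual calls.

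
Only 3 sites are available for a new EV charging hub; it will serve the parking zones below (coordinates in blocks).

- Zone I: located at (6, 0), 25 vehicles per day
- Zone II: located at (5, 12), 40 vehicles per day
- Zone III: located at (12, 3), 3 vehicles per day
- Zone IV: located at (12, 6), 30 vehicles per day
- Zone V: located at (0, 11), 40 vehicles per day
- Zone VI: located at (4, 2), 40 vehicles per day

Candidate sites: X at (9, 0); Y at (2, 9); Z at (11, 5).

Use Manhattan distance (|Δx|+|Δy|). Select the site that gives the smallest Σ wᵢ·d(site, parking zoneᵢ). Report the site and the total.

Total weighted distance at each candidate:
  X (9, 0): total = 2083
  Y (2, 9): total = 1523
  Z (11, 5): total = 1919
Minimum is at Y with total 1523 blocks.

Y, total 1523 blocks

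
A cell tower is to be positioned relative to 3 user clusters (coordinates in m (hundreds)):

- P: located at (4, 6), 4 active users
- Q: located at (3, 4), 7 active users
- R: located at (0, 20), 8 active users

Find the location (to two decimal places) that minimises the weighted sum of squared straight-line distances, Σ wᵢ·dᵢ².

The minimiser of Σwᵢ‖p−pᵢ‖² is the weighted centroid p* = (Σwᵢpᵢ)/(Σwᵢ).
Σwᵢ = 19.
Σwᵢxᵢ = 4·4 + 7·3 + 8·0 = 37.
Σwᵢyᵢ = 4·6 + 7·4 + 8·20 = 212.
x* = 37/19 = 1.95, y* = 212/19 = 11.16.

(1.95, 11.16)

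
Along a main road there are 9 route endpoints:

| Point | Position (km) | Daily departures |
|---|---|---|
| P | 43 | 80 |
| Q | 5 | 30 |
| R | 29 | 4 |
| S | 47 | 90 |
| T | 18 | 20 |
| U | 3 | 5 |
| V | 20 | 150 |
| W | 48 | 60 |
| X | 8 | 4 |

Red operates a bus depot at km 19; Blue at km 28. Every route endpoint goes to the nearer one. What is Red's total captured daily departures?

The indifferent point is the midpoint (19+28)/2 = 23.5; route endpoints left of it (closer to Red at 19) go to Red, those right go to Blue.
  U at 3 (w=5) → Red
  Q at 5 (w=30) → Red
  X at 8 (w=4) → Red
  T at 18 (w=20) → Red
  V at 20 (w=150) → Red
  R at 29 (w=4) → Blue
  P at 43 (w=80) → Blue
  S at 47 (w=90) → Blue
  W at 48 (w=60) → Blue
Red captures 209; Blue captures 234.

209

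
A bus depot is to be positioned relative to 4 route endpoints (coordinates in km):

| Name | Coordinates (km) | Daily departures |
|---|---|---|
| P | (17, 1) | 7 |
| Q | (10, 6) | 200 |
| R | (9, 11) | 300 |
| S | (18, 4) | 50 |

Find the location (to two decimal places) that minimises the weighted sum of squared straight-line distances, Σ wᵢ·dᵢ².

(10.27, 8.45)

The minimiser of Σwᵢ‖p−pᵢ‖² is the weighted centroid p* = (Σwᵢpᵢ)/(Σwᵢ).
Σwᵢ = 557.
Σwᵢxᵢ = 7·17 + 200·10 + 300·9 + 50·18 = 5719.
Σwᵢyᵢ = 7·1 + 200·6 + 300·11 + 50·4 = 4707.
x* = 5719/557 = 10.27, y* = 4707/557 = 8.45.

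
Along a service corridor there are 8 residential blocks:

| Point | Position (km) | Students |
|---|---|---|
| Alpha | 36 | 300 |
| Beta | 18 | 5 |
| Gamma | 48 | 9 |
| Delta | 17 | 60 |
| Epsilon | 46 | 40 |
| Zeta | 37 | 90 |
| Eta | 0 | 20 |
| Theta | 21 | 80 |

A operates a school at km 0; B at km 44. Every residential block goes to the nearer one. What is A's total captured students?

The indifferent point is the midpoint (0+44)/2 = 22; residential blocks left of it (closer to A at 0) go to A, those right go to B.
  Eta at 0 (w=20) → A
  Delta at 17 (w=60) → A
  Beta at 18 (w=5) → A
  Theta at 21 (w=80) → A
  Alpha at 36 (w=300) → B
  Zeta at 37 (w=90) → B
  Epsilon at 46 (w=40) → B
  Gamma at 48 (w=9) → B
A captures 165; B captures 439.

165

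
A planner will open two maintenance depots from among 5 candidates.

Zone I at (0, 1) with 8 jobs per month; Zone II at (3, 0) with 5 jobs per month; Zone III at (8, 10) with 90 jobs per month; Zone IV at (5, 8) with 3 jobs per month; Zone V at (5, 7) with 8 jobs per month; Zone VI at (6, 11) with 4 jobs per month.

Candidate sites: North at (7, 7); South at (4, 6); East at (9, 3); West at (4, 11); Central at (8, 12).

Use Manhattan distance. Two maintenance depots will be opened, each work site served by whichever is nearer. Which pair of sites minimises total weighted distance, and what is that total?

{South, Central}, total 324

Evaluate every pair (each demand assigned to the nearer of the two):
  {South, Central}: total = 324
  {North, Central}: total = 376
  {East, Central}: total = 410
  {West, Central}: total = 412
  {North, South}: total = 512
  {North, East}: total = 538
  {North, West}: total = 552
  {South, West}: total = 590
  {East, West}: total = 643
  {South, East}: total = 880
Best pair: {South, Central} with total 324.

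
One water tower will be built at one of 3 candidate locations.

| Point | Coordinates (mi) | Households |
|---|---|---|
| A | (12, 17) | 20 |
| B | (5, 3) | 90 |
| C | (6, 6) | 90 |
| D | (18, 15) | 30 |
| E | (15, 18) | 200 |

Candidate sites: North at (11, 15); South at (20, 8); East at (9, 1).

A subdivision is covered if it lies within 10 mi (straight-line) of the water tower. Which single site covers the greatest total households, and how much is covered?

North, covering 250

Coverage radius r = 10 mi; a point is covered iff (Δx)²+(Δy)² ≤ 10² = 100.
  North (11, 15): covers {A, D, E} → 250
  South (20, 8): covers {D} → 30
  East (9, 1): covers {B, C} → 180
Maximum coverage at North: 250 households.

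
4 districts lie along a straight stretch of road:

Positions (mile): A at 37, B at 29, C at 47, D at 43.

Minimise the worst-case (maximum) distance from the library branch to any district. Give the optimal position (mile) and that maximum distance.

The 1-center on a line is the midpoint of the two extreme points: leftmost at 29, rightmost at 47.
Optimal location = (29 + 47)/2 = 38; maximum distance = (47 − 29)/2 = 9.

location 38, max distance 9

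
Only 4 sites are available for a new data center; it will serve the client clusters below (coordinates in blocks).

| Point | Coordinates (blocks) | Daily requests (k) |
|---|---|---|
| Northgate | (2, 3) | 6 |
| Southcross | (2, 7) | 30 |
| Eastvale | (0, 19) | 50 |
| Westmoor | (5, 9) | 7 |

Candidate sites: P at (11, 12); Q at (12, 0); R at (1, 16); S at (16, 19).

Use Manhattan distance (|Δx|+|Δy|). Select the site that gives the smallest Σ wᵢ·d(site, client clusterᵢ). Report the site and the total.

R, total 661 blocks

Total weighted distance at each candidate:
  P (11, 12): total = 1491
  Q (12, 0): total = 2250
  R (1, 16): total = 661
  S (16, 19): total = 1907
Minimum is at R with total 661 blocks.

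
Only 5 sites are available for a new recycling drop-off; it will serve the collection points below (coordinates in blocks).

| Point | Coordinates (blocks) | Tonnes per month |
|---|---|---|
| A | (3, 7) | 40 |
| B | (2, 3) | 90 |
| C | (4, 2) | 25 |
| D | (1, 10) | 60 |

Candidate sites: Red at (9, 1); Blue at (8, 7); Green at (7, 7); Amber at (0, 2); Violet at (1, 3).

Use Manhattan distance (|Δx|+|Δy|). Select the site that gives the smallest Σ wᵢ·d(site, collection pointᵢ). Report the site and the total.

Total weighted distance at each candidate:
  Red (9, 1): total = 2460
  Blue (8, 7): total = 1925
  Green (7, 7): total = 1710
  Amber (0, 2): total = 1230
  Violet (1, 3): total = 850
Minimum is at Violet with total 850 blocks.

Violet, total 850 blocks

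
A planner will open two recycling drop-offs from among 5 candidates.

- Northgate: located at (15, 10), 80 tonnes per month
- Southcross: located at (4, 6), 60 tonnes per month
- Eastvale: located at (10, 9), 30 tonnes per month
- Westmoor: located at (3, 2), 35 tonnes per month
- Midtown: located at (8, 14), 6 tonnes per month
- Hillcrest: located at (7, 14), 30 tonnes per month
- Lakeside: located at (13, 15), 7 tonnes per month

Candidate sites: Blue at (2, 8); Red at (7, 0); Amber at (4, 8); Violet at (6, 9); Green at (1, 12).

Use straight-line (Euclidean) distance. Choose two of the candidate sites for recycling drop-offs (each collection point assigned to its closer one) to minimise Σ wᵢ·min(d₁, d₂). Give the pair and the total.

{Amber, Violet}, total 1427.1

Evaluate every pair (each demand assigned to the nearer of the two):
  {Amber, Violet}: total = 1427.1
  {Red, Violet}: total = 1467.1
  {Blue, Violet}: total = 1476.9
  {Violet, Green}: total = 1577.1
  {Red, Amber}: total = 1677.8
  {Amber, Green}: total = 1722.6
  {Blue, Amber}: total = 1734.1
  {Blue, Red}: total = 1969.1
  {Blue, Green}: total = 1996.7
  {Red, Green}: total = 2188.1
Best pair: {Amber, Violet} with total 1427.1.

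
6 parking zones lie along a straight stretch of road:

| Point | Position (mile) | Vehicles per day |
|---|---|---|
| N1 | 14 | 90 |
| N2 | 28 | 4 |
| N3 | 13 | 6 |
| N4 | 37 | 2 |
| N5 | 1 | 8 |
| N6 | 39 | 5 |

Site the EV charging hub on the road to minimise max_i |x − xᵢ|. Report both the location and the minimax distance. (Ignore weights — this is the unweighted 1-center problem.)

location 20, max distance 19

The 1-center on a line is the midpoint of the two extreme points: leftmost at 1, rightmost at 39.
Optimal location = (1 + 39)/2 = 20; maximum distance = (39 − 1)/2 = 19.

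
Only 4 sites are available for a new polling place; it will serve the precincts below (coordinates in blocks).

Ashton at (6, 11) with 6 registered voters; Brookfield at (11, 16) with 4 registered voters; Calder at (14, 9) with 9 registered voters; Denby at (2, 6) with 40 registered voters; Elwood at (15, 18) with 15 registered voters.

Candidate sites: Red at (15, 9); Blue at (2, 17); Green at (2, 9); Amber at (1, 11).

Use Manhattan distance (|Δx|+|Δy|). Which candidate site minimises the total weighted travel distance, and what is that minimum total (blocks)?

Green, total 658 blocks

Total weighted distance at each candidate:
  Red (15, 9): total = 894
  Blue (2, 17): total = 930
  Green (2, 9): total = 658
  Amber (1, 11): total = 780
Minimum is at Green with total 658 blocks.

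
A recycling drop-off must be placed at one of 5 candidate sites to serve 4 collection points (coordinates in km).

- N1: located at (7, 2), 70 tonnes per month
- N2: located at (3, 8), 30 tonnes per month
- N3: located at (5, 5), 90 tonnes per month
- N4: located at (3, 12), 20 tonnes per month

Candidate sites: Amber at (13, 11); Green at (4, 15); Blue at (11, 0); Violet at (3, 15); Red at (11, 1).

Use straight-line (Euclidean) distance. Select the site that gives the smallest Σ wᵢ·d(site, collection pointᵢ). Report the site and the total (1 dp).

Total weighted distance at each candidate:
  Amber (13, 11): total = 2171.4
  Green (4, 15): total = 2113.8
  Blue (11, 0): total = 1643.8
  Violet (3, 15): total = 2139.9
  Red (11, 1): total = 1528.6
Minimum is at Red with total 1528.6 km.

Red, total 1528.6 km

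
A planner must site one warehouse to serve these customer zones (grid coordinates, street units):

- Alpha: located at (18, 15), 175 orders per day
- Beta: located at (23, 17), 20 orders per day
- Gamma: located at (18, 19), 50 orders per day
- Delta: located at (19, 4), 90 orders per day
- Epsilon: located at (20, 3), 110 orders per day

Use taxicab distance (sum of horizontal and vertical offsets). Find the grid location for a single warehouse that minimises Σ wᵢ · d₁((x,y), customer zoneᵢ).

Manhattan distance separates: Σwᵢ(|x−xᵢ|+|y−yᵢ|) = Σwᵢ|x−xᵢ| + Σwᵢ|y−yᵢ|, so x and y are optimised independently as 1-D weighted medians.
Total weight W = 445; half = 222.5.
x-coordinate, sorted with cumulative weight:
  x=18 (Alpha, w=175) cum 175
  x=18 (Gamma, w=50) cum 225  ← median
  x=19 (Delta, w=90) cum 315
  x=20 (Epsilon, w=110) cum 425
  x=23 (Beta, w=20) cum 445
⇒ x* = 18
y-coordinate, sorted with cumulative weight:
  y=3 (Epsilon, w=110) cum 110
  y=4 (Delta, w=90) cum 200
  y=15 (Alpha, w=175) cum 375  ← median
  y=17 (Beta, w=20) cum 395
  y=19 (Gamma, w=50) cum 445
⇒ y* = 15

(18, 15)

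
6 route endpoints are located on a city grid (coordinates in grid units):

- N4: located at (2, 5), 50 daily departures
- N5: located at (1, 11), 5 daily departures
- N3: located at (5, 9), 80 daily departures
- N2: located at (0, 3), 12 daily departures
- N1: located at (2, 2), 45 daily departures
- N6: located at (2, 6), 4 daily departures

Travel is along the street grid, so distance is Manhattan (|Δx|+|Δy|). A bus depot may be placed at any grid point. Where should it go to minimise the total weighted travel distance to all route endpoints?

(2, 5)

Manhattan distance separates: Σwᵢ(|x−xᵢ|+|y−yᵢ|) = Σwᵢ|x−xᵢ| + Σwᵢ|y−yᵢ|, so x and y are optimised independently as 1-D weighted medians.
Total weight W = 196; half = 98.
x-coordinate, sorted with cumulative weight:
  x=0 (N2, w=12) cum 12
  x=1 (N5, w=5) cum 17
  x=2 (N4, w=50) cum 67
  x=2 (N1, w=45) cum 112  ← median
  x=2 (N6, w=4) cum 116
  x=5 (N3, w=80) cum 196
⇒ x* = 2
y-coordinate, sorted with cumulative weight:
  y=2 (N1, w=45) cum 45
  y=3 (N2, w=12) cum 57
  y=5 (N4, w=50) cum 107  ← median
  y=6 (N6, w=4) cum 111
  y=9 (N3, w=80) cum 191
  y=11 (N5, w=5) cum 196
⇒ y* = 5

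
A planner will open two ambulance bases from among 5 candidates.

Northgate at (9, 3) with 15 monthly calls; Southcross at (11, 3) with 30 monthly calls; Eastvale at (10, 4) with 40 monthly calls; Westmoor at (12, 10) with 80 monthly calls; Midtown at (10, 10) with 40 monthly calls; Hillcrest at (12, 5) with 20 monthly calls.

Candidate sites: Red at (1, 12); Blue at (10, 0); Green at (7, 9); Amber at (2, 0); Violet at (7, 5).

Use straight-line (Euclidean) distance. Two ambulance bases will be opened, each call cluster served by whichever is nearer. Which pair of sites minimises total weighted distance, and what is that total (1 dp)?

{Green, Violet}, total 937.5

Evaluate every pair (each demand assigned to the nearer of the two):
  {Green, Violet}: total = 937.5
  {Blue, Green}: total = 944.4
  {Blue, Violet}: total = 1162.7
  {Red, Violet}: total = 1202.0
  {Amber, Violet}: total = 1202.0
  {Red, Green}: total = 1206.9
  {Green, Amber}: total = 1206.9
  {Red, Blue}: total = 1594.6
  {Blue, Amber}: total = 1625.8
  {Red, Amber}: total = 2243.4
Best pair: {Green, Violet} with total 937.5.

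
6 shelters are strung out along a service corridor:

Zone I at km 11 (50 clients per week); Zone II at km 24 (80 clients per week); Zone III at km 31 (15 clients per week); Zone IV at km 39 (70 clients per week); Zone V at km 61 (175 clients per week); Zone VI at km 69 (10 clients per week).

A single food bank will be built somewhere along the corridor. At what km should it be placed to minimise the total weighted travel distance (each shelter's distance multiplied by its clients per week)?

For a sum of weighted absolute distances on a line, the optimum is the weighted median (not the mean). Total weight W = 400; half-weight = 200.
Sort by position and accumulate weight:
  km 11 (Zone I, w=50) → cum 50
  km 24 (Zone II, w=80) → cum 130
  km 31 (Zone III, w=15) → cum 145
  km 39 (Zone IV, w=70) → cum 215  ≥ 200 → median here
  km 61 (Zone V, w=175) → cum 390
  km 69 (Zone VI, w=10) → cum 400
Optimal location: km 39.

x = 39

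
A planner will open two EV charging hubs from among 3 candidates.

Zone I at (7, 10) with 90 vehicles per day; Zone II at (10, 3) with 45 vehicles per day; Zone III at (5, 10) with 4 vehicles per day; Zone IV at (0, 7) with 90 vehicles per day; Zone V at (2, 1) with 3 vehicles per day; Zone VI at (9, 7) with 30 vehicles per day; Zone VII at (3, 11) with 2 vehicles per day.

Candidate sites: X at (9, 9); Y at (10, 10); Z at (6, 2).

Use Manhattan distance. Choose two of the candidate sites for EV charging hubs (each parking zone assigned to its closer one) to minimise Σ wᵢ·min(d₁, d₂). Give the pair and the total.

Evaluate every pair (each demand assigned to the nearer of the two):
  {X, Z}: total = 1596
  {Y, Z}: total = 1656
  {X, Y}: total = 1716
Best pair: {X, Z} with total 1596.

{X, Z}, total 1596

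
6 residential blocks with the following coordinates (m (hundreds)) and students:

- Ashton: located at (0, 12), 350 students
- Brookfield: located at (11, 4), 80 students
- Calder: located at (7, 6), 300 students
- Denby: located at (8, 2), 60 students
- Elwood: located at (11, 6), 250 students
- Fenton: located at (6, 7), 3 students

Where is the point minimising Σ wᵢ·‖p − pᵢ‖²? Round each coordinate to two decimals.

The minimiser of Σwᵢ‖p−pᵢ‖² is the weighted centroid p* = (Σwᵢpᵢ)/(Σwᵢ).
Σwᵢ = 1043.
Σwᵢxᵢ = 350·0 + 80·11 + 300·7 + 60·8 + 250·11 + 3·6 = 6228.
Σwᵢyᵢ = 350·12 + 80·4 + 300·6 + 60·2 + 250·6 + 3·7 = 7961.
x* = 6228/1043 = 5.97, y* = 7961/1043 = 7.63.

(5.97, 7.63)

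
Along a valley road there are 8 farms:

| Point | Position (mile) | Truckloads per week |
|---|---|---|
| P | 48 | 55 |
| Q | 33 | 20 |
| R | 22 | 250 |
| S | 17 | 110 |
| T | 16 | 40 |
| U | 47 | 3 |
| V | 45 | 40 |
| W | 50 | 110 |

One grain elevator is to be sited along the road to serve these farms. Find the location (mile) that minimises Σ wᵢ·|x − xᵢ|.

For a sum of weighted absolute distances on a line, the optimum is the weighted median (not the mean). Total weight W = 628; half-weight = 314.
Sort by position and accumulate weight:
  mile 16 (T, w=40) → cum 40
  mile 17 (S, w=110) → cum 150
  mile 22 (R, w=250) → cum 400  ≥ 314 → median here
  mile 33 (Q, w=20) → cum 420
  mile 45 (V, w=40) → cum 460
  mile 47 (U, w=3) → cum 463
  mile 48 (P, w=55) → cum 518
  mile 50 (W, w=110) → cum 628
Optimal location: mile 22.

x = 22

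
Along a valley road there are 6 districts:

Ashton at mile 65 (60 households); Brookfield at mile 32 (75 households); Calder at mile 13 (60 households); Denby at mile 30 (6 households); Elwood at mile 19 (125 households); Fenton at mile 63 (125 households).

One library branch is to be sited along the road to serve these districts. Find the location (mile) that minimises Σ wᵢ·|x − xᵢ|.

x = 32

For a sum of weighted absolute distances on a line, the optimum is the weighted median (not the mean). Total weight W = 451; half-weight = 225.5.
Sort by position and accumulate weight:
  mile 13 (Calder, w=60) → cum 60
  mile 19 (Elwood, w=125) → cum 185
  mile 30 (Denby, w=6) → cum 191
  mile 32 (Brookfield, w=75) → cum 266  ≥ 225.5 → median here
  mile 63 (Fenton, w=125) → cum 391
  mile 65 (Ashton, w=60) → cum 451
Optimal location: mile 32.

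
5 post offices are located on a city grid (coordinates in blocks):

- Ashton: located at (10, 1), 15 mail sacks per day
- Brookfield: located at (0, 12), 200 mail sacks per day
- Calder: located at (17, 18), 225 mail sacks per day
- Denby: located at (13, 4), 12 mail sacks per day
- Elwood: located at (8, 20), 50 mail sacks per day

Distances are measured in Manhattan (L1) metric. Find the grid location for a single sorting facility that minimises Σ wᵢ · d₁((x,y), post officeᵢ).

Manhattan distance separates: Σwᵢ(|x−xᵢ|+|y−yᵢ|) = Σwᵢ|x−xᵢ| + Σwᵢ|y−yᵢ|, so x and y are optimised independently as 1-D weighted medians.
Total weight W = 502; half = 251.
x-coordinate, sorted with cumulative weight:
  x=0 (Brookfield, w=200) cum 200
  x=8 (Elwood, w=50) cum 250
  x=10 (Ashton, w=15) cum 265  ← median
  x=13 (Denby, w=12) cum 277
  x=17 (Calder, w=225) cum 502
⇒ x* = 10
y-coordinate, sorted with cumulative weight:
  y=1 (Ashton, w=15) cum 15
  y=4 (Denby, w=12) cum 27
  y=12 (Brookfield, w=200) cum 227
  y=18 (Calder, w=225) cum 452  ← median
  y=20 (Elwood, w=50) cum 502
⇒ y* = 18

(10, 18)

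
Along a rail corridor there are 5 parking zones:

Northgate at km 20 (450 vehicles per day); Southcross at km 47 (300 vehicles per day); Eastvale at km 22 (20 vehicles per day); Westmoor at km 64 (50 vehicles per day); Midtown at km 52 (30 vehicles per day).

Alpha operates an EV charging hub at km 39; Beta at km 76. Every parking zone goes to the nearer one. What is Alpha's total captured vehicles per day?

The indifferent point is the midpoint (39+76)/2 = 57.5; parking zones left of it (closer to Alpha at 39) go to Alpha, those right go to Beta.
  Northgate at 20 (w=450) → Alpha
  Eastvale at 22 (w=20) → Alpha
  Southcross at 47 (w=300) → Alpha
  Midtown at 52 (w=30) → Alpha
  Westmoor at 64 (w=50) → Beta
Alpha captures 800; Beta captures 50.

800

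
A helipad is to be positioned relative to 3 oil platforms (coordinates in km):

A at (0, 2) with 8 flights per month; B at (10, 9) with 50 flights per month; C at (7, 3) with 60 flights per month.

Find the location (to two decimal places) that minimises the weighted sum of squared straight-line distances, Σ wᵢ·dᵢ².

The minimiser of Σwᵢ‖p−pᵢ‖² is the weighted centroid p* = (Σwᵢpᵢ)/(Σwᵢ).
Σwᵢ = 118.
Σwᵢxᵢ = 8·0 + 50·10 + 60·7 = 920.
Σwᵢyᵢ = 8·2 + 50·9 + 60·3 = 646.
x* = 920/118 = 7.80, y* = 646/118 = 5.47.

(7.80, 5.47)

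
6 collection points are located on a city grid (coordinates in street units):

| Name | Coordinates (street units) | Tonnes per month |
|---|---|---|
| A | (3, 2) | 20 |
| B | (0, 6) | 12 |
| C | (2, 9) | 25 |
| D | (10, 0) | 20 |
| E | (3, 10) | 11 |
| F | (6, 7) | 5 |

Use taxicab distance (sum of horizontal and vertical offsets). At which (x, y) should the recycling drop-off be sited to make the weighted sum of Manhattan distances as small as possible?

Manhattan distance separates: Σwᵢ(|x−xᵢ|+|y−yᵢ|) = Σwᵢ|x−xᵢ| + Σwᵢ|y−yᵢ|, so x and y are optimised independently as 1-D weighted medians.
Total weight W = 93; half = 46.5.
x-coordinate, sorted with cumulative weight:
  x=0 (B, w=12) cum 12
  x=2 (C, w=25) cum 37
  x=3 (A, w=20) cum 57  ← median
  x=3 (E, w=11) cum 68
  x=6 (F, w=5) cum 73
  x=10 (D, w=20) cum 93
⇒ x* = 3
y-coordinate, sorted with cumulative weight:
  y=0 (D, w=20) cum 20
  y=2 (A, w=20) cum 40
  y=6 (B, w=12) cum 52  ← median
  y=7 (F, w=5) cum 57
  y=9 (C, w=25) cum 82
  y=10 (E, w=11) cum 93
⇒ y* = 6

(3, 6)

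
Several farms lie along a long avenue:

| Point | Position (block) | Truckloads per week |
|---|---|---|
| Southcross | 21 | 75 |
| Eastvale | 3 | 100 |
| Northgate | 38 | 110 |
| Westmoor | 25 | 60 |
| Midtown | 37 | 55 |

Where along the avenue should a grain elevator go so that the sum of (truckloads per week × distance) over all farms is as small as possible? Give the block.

x = 25

For a sum of weighted absolute distances on a line, the optimum is the weighted median (not the mean). Total weight W = 400; half-weight = 200.
Sort by position and accumulate weight:
  block 3 (Eastvale, w=100) → cum 100
  block 21 (Southcross, w=75) → cum 175
  block 25 (Westmoor, w=60) → cum 235  ≥ 200 → median here
  block 37 (Midtown, w=55) → cum 290
  block 38 (Northgate, w=110) → cum 400
Optimal location: block 25.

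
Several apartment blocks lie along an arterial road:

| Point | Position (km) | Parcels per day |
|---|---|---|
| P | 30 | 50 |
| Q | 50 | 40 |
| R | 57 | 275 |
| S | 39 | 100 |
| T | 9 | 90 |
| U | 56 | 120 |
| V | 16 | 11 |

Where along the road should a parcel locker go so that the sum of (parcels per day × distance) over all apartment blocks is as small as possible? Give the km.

For a sum of weighted absolute distances on a line, the optimum is the weighted median (not the mean). Total weight W = 686; half-weight = 343.
Sort by position and accumulate weight:
  km 9 (T, w=90) → cum 90
  km 16 (V, w=11) → cum 101
  km 30 (P, w=50) → cum 151
  km 39 (S, w=100) → cum 251
  km 50 (Q, w=40) → cum 291
  km 56 (U, w=120) → cum 411  ≥ 343 → median here
  km 57 (R, w=275) → cum 686
Optimal location: km 56.

x = 56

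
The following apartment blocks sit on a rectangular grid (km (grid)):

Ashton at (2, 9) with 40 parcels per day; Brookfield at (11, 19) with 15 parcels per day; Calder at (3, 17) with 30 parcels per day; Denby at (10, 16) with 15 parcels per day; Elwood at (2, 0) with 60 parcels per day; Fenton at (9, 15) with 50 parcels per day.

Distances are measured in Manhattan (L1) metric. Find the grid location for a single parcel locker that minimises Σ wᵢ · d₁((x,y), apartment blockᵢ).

Manhattan distance separates: Σwᵢ(|x−xᵢ|+|y−yᵢ|) = Σwᵢ|x−xᵢ| + Σwᵢ|y−yᵢ|, so x and y are optimised independently as 1-D weighted medians.
Total weight W = 210; half = 105.
x-coordinate, sorted with cumulative weight:
  x=2 (Ashton, w=40) cum 40
  x=2 (Elwood, w=60) cum 100
  x=3 (Calder, w=30) cum 130  ← median
  x=9 (Fenton, w=50) cum 180
  x=10 (Denby, w=15) cum 195
  x=11 (Brookfield, w=15) cum 210
⇒ x* = 3
y-coordinate, sorted with cumulative weight:
  y=0 (Elwood, w=60) cum 60
  y=9 (Ashton, w=40) cum 100
  y=15 (Fenton, w=50) cum 150  ← median
  y=16 (Denby, w=15) cum 165
  y=17 (Calder, w=30) cum 195
  y=19 (Brookfield, w=15) cum 210
⇒ y* = 15

(3, 15)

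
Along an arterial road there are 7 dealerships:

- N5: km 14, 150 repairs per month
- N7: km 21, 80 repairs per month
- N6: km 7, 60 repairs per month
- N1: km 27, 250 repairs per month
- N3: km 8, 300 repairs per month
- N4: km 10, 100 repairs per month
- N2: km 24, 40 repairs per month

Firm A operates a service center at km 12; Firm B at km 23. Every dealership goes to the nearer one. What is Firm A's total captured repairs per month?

610

The indifferent point is the midpoint (12+23)/2 = 17.5; dealerships left of it (closer to Firm A at 12) go to Firm A, those right go to Firm B.
  N6 at 7 (w=60) → Firm A
  N3 at 8 (w=300) → Firm A
  N4 at 10 (w=100) → Firm A
  N5 at 14 (w=150) → Firm A
  N7 at 21 (w=80) → Firm B
  N2 at 24 (w=40) → Firm B
  N1 at 27 (w=250) → Firm B
Firm A captures 610; Firm B captures 370.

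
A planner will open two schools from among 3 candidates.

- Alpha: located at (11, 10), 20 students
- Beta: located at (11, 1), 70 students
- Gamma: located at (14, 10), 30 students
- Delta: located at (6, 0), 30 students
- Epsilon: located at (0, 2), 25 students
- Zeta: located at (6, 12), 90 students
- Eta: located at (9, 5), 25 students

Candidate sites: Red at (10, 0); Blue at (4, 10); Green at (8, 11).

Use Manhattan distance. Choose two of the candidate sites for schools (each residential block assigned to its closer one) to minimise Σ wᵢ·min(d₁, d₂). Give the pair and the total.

Evaluate every pair (each demand assigned to the nearer of the two):
  {Red, Green}: total = 1270
  {Red, Blue}: total = 1510
  {Blue, Green}: total = 2305
Best pair: {Red, Green} with total 1270.

{Red, Green}, total 1270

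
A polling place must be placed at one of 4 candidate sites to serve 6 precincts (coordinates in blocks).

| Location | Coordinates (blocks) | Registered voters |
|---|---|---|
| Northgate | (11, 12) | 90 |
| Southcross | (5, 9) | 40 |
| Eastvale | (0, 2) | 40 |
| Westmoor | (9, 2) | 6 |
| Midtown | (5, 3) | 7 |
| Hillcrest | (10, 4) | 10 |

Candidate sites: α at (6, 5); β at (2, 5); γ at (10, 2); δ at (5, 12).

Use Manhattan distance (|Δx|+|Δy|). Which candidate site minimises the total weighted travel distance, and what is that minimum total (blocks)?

Total weighted distance at each candidate:
  α (6, 5): total = 1747
  β (2, 5): total = 2105
  γ (10, 2): total = 1938
  δ (5, 12): total = 1537
Minimum is at δ with total 1537 blocks.

δ, total 1537 blocks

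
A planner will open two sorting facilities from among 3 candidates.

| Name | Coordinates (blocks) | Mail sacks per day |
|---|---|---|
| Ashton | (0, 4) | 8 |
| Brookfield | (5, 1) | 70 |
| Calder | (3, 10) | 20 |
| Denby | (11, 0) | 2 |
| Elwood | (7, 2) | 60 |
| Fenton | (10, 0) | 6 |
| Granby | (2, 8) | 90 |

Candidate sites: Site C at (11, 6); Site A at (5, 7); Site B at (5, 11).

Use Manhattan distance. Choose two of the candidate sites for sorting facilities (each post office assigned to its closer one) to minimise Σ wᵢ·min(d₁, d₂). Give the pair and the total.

{Site C, Site A}, total 1418

Evaluate every pair (each demand assigned to the nearer of the two):
  {Site C, Site A}: total = 1418
  {Site A, Site B}: total = 1422
  {Site C, Site B}: total = 1930
Best pair: {Site C, Site A} with total 1418.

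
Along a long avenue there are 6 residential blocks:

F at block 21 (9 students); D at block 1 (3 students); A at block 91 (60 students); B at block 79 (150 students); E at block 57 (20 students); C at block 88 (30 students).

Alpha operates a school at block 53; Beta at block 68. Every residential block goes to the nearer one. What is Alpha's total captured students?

The indifferent point is the midpoint (53+68)/2 = 60.5; residential blocks left of it (closer to Alpha at 53) go to Alpha, those right go to Beta.
  D at 1 (w=3) → Alpha
  F at 21 (w=9) → Alpha
  E at 57 (w=20) → Alpha
  B at 79 (w=150) → Beta
  C at 88 (w=30) → Beta
  A at 91 (w=60) → Beta
Alpha captures 32; Beta captures 240.

32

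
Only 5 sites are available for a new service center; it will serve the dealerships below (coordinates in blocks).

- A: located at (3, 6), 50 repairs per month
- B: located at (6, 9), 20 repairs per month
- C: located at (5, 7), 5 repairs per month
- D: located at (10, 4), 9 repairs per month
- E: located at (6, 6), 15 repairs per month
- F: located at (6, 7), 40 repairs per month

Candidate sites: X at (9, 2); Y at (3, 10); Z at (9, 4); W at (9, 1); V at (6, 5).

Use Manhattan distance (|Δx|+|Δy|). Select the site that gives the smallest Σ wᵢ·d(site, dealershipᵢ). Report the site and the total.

Total weighted distance at each candidate:
  X (9, 2): total = 1197
  Y (3, 10): total = 767
  Z (9, 4): total = 919
  W (9, 1): total = 1336
  V (6, 5): total = 435
Minimum is at V with total 435 blocks.

V, total 435 blocks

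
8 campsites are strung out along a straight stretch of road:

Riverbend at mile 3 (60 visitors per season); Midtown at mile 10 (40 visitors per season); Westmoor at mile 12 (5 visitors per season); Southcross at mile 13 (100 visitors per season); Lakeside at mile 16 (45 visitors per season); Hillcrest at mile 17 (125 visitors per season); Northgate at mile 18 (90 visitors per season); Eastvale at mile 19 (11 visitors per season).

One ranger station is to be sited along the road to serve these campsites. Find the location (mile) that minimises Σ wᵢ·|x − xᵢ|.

For a sum of weighted absolute distances on a line, the optimum is the weighted median (not the mean). Total weight W = 476; half-weight = 238.
Sort by position and accumulate weight:
  mile 3 (Riverbend, w=60) → cum 60
  mile 10 (Midtown, w=40) → cum 100
  mile 12 (Westmoor, w=5) → cum 105
  mile 13 (Southcross, w=100) → cum 205
  mile 16 (Lakeside, w=45) → cum 250  ≥ 238 → median here
  mile 17 (Hillcrest, w=125) → cum 375
  mile 18 (Northgate, w=90) → cum 465
  mile 19 (Eastvale, w=11) → cum 476
Optimal location: mile 16.

x = 16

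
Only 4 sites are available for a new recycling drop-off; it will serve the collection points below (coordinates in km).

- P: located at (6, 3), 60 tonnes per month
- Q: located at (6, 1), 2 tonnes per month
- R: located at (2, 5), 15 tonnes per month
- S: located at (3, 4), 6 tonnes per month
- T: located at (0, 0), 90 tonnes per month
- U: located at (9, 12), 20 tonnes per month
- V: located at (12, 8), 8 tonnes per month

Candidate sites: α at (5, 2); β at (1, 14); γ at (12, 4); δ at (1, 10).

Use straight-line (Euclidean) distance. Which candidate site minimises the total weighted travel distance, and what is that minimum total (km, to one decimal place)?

α, total 942.1 km

Total weighted distance at each candidate:
  α (5, 2): total = 942.1
  β (1, 14): total = 2478.2
  γ (12, 4): total = 1924.4
  δ (1, 10): total = 1810.0
Minimum is at α with total 942.1 km.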